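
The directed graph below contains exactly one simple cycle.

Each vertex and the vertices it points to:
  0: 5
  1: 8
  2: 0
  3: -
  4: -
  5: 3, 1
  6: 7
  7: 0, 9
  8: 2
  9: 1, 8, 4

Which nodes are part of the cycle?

0, 1, 2, 5, 8

DFS with gray/black marking from 0:
0 gray
  5 gray
    3 gray
    3 black
    1 gray
      8 gray
        2 gray
          2→0: 0 is gray → back edge
Back edge closes the cycle 0 → 5 → 1 → 8 → 2 → 0; its vertices are {0, 1, 2, 5, 8}.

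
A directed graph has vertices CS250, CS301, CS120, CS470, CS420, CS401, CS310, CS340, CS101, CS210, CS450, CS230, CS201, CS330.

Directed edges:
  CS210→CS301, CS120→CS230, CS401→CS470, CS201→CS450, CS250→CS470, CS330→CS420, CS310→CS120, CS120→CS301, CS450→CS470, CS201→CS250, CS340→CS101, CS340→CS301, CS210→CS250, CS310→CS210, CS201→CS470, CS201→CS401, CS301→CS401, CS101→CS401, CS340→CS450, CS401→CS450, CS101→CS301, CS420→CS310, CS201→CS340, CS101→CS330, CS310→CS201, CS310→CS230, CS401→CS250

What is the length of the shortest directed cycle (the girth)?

For each vertex v, BFS finds the shortest path from v back to v.
The shortest such closed walk is CS330 → CS420 → CS310 → CS201 → CS340 → CS101 → CS330, length 6.

6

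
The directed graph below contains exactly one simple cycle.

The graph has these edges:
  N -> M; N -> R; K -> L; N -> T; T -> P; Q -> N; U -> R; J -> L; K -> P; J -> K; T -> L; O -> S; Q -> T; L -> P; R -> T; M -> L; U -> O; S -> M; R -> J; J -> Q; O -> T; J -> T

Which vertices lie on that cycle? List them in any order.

J, N, Q, R

DFS with gray/black marking from R:
R gray
  T gray
    P gray
    P black
    L gray
      L→P: P black — skip
    L black
  T black
  J gray
    J→L: L black — skip
    Q gray
      N gray
        M gray
          M→L: L black — skip
        M black
        N→T: T black — skip
        N→R: R is gray → back edge
Back edge closes the cycle R → J → Q → N → R; its vertices are {J, N, Q, R}.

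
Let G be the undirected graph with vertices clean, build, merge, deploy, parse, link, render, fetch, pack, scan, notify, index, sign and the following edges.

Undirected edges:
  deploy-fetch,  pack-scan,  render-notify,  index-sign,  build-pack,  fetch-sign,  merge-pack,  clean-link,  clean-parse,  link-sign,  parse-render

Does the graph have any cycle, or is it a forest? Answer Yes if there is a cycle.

No

DFS, tracking each vertex's parent; an edge to a visited non-parent vertex closes a cycle.
Start from notify:
visit notify (parent –)
  visit render (parent notify)
    visit parse (parent render)
      visit clean (parent parse)
        visit link (parent clean)
          link–clean: parent, skip
          visit sign (parent link)
            visit fetch (parent sign)
              fetch–sign: parent, skip
              visit deploy (parent fetch)
                deploy–fetch: parent, skip
            sign–link: parent, skip
            visit index (parent sign)
              index–sign: parent, skip
        clean–parse: parent, skip
      parse–render: parent, skip
    render–notify: parent, skip
visit build (parent –)
  visit pack (parent build)
    visit scan (parent pack)
      scan–pack: parent, skip
    pack–build: parent, skip
    visit merge (parent pack)
      merge–pack: parent, skip
No non-parent visited neighbor found — the graph is a forest.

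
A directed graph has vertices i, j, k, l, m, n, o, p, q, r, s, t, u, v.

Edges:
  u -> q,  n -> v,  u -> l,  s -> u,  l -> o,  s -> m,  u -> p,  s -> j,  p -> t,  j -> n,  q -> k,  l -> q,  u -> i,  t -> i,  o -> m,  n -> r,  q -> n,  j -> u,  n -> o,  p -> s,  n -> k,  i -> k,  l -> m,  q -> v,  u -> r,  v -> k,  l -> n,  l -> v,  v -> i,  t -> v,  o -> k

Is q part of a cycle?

No

q lies on a cycle iff there is a path from q back to itself.
Exploring from q, it never reaches itself; equivalently, its strongly connected component is a singleton.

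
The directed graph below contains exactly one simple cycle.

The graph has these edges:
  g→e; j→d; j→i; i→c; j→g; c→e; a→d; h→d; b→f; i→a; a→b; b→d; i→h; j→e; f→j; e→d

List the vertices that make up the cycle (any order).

a, b, f, i, j

DFS with gray/black marking from f:
f gray
  j gray
    i gray
      c gray
        e gray
          d gray
          d black
        e black
      c black
      h gray
        h→d: d black — skip
      h black
      a gray
        a→d: d black — skip
        b gray
          b→d: d black — skip
          b→f: f is gray → back edge
Back edge closes the cycle f → j → i → a → b → f; its vertices are {a, b, f, i, j}.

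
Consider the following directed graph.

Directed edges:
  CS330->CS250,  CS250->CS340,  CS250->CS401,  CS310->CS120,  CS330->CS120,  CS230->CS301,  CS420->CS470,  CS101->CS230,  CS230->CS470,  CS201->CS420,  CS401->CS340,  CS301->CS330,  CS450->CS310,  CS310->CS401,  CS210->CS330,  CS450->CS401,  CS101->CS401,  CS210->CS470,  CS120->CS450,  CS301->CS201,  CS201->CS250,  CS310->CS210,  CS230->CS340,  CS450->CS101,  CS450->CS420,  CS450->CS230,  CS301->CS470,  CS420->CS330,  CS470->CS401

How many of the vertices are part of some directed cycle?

10

A vertex is on a directed cycle iff it belongs to a strongly connected component of size ≥ 2 (or has a self-loop).
The vertices on cycles are {CS101, CS120, CS201, CS210, CS230, CS301, CS310, CS330, CS420, CS450} — 10 in total.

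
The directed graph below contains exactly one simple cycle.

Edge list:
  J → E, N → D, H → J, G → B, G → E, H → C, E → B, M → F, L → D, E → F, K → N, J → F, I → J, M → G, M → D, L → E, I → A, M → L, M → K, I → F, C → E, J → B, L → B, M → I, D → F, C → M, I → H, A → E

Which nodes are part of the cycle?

C, H, I, M

DFS with gray/black marking from M:
M gray
  D gray
    F gray
    F black
  D black
  G gray
    B gray
    B black
    E gray
      E→B: B black — skip
      E→F: F black — skip
    E black
  G black
  I gray
    H gray
      J gray
        J→B: B black — skip
        J→E: E black — skip
        J→F: F black — skip
      J black
      C gray
        C→M: M is gray → back edge
Back edge closes the cycle M → I → H → C → M; its vertices are {C, H, I, M}.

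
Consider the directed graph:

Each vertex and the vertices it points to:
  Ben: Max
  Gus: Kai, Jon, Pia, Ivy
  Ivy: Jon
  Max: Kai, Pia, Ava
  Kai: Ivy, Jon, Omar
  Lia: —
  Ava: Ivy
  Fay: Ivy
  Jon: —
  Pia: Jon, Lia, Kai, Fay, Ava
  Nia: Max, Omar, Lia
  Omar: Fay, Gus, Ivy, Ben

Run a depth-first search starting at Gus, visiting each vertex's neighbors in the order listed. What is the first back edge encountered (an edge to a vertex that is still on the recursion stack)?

DFS from Gus (visiting each vertex's neighbors in the order listed); mark gray on enter, black on exit:
Gus gray
  Kai gray
    Ivy gray
      Jon gray
      Jon black
    Ivy black
    Kai→Jon: Jon black — skip
    Omar gray
      Fay gray
        Fay→Ivy: Ivy black — skip
      Fay black
      Omar→Gus: Gus is gray → back edge
First back edge: Omar → Gus.

Omar→Gus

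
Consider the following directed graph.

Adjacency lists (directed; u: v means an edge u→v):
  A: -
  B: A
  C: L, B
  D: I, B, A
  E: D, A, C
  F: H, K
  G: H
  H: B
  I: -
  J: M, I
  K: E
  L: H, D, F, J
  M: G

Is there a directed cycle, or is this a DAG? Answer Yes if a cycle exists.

Yes

DFS with white/gray/black marking, starting from E:
E gray
  D gray
    I gray
    I black
    B gray
      A gray
      A black
    B black
    D→A: A black — skip
  D black
  E→A: A black — skip
  C gray
    L gray
      H gray
        H→B: B black — skip
      H black
      L→D: D black — skip
      F gray
        F→H: H black — skip
        K gray
          K→E: E is gray → back edge
Back edge found, so a cycle exists: E → C → L → F → K → E.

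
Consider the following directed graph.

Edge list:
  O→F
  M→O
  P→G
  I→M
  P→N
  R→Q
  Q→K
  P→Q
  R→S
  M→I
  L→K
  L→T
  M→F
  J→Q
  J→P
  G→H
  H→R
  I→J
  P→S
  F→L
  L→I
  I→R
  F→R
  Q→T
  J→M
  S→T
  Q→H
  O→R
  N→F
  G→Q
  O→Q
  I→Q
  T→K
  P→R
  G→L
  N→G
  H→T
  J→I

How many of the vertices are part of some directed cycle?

A vertex is on a directed cycle iff it belongs to a strongly connected component of size ≥ 2 (or has a self-loop).
The vertices on cycles are {F, G, H, I, J, L, M, N, O, P, Q, R} — 12 in total.

12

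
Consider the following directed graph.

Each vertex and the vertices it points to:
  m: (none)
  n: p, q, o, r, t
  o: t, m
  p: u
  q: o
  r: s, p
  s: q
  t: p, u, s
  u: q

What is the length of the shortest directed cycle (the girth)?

4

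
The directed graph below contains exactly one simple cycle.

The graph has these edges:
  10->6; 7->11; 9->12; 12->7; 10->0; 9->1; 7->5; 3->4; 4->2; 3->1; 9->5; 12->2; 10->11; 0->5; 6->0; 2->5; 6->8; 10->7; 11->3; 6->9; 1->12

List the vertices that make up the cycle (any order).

DFS with gray/black marking from 7:
7 gray
  11 gray
    3 gray
      1 gray
        12 gray
          12→7: 7 is gray → back edge
Back edge closes the cycle 7 → 11 → 3 → 1 → 12 → 7; its vertices are {1, 3, 7, 11, 12}.

1, 3, 7, 11, 12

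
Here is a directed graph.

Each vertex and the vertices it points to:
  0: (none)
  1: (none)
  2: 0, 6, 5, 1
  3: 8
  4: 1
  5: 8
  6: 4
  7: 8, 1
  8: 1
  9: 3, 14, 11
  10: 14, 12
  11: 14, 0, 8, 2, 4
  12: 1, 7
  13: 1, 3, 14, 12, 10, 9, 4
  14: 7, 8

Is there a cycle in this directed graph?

No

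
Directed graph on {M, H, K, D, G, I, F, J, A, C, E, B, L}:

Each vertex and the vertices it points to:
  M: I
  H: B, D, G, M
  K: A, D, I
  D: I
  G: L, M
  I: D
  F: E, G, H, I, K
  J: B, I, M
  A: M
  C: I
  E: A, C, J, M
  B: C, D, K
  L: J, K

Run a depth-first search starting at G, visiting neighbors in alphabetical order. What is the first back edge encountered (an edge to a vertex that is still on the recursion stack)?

DFS from G (visiting neighbors in alphabetical order); mark gray on enter, black on exit:
G gray
  L gray
    J gray
      B gray
        C gray
          I gray
            D gray
              D→I: I is gray → back edge
First back edge: D → I.

D→I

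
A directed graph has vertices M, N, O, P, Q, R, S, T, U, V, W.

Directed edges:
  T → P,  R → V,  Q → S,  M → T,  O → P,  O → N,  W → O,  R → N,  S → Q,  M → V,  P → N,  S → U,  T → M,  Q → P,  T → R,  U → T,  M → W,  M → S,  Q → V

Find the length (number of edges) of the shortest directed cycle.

For each vertex v, BFS finds the shortest path from v back to v.
The shortest such closed walk is T → M → T, length 2.

2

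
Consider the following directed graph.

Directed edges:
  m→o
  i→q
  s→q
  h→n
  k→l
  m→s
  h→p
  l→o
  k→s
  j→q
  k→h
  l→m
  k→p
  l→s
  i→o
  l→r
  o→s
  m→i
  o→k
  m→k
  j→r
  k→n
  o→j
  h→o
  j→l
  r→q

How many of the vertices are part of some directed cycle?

7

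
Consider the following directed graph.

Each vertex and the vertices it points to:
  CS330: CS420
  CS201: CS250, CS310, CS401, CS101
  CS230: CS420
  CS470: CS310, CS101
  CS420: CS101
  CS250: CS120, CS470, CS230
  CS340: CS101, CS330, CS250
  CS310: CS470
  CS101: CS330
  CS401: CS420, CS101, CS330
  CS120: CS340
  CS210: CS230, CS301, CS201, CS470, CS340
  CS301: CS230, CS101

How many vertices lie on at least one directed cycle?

A vertex is on a directed cycle iff it belongs to a strongly connected component of size ≥ 2 (or has a self-loop).
The vertices on cycles are {CS101, CS120, CS250, CS310, CS330, CS340, CS420, CS470} — 8 in total.

8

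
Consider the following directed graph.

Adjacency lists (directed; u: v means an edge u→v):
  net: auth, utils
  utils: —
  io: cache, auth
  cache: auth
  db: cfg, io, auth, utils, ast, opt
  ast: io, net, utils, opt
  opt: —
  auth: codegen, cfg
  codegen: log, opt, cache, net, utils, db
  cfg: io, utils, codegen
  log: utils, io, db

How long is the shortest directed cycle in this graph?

For each vertex v, BFS finds the shortest path from v back to v.
The shortest such closed walk is cfg → codegen → db → cfg, length 3.

3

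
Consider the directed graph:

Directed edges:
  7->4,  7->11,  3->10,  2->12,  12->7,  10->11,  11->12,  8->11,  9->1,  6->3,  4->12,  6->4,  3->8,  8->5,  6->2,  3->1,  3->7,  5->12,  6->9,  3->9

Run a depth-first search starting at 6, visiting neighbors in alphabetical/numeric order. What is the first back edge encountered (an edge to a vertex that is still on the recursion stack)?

4→12

DFS from 6 (visiting neighbors in alphabetical/numeric order); mark gray on enter, black on exit:
6 gray
  2 gray
    12 gray
      7 gray
        4 gray
          4→12: 12 is gray → back edge
First back edge: 4 → 12.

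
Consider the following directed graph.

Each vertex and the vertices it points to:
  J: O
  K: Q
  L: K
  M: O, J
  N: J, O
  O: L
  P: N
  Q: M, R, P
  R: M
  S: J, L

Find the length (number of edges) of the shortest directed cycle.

5

For each vertex v, BFS finds the shortest path from v back to v.
The shortest such closed walk is L → K → Q → M → O → L, length 5.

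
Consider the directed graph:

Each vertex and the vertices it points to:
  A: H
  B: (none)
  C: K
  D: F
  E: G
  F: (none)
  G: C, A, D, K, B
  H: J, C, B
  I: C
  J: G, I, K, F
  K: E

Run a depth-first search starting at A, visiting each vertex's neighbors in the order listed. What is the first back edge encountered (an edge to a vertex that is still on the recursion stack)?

DFS from A (visiting each vertex's neighbors in the order listed); mark gray on enter, black on exit:
A gray
  H gray
    J gray
      G gray
        C gray
          K gray
            E gray
              E→G: G is gray → back edge
First back edge: E → G.

E→G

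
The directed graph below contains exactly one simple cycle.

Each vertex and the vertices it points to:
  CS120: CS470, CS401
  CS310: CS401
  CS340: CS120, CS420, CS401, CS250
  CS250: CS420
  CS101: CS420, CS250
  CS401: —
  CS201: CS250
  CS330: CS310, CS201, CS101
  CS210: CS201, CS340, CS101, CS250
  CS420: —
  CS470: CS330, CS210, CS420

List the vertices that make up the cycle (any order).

CS120, CS210, CS340, CS470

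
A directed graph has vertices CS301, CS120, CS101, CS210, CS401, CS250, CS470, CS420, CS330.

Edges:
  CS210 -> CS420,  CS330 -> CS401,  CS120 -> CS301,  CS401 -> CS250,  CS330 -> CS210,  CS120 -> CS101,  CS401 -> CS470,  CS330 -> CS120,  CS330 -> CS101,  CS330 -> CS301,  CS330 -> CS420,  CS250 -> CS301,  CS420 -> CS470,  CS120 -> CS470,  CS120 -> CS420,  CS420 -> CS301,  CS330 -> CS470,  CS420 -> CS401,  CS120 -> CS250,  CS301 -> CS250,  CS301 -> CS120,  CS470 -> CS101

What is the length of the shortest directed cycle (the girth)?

For each vertex v, BFS finds the shortest path from v back to v.
The shortest such closed walk is CS120 → CS301 → CS120, length 2.

2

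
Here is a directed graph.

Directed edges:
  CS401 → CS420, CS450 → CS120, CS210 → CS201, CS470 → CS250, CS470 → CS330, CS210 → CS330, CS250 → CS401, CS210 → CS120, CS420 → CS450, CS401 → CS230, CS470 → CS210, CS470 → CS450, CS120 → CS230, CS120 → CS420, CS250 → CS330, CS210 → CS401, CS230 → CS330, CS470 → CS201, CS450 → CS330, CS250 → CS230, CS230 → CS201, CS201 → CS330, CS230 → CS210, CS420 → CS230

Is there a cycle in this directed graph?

DFS with white/gray/black marking, starting from CS201:
CS201 gray
  CS330 gray
  CS330 black
CS201 black
CS230 gray
  CS210 gray
    CS401 gray
      CS420 gray
        CS450 gray
          CS120 gray
            CS120→CS230: CS230 is gray → back edge
Back edge found, so a cycle exists: CS230 → CS210 → CS401 → CS420 → CS450 → CS120 → CS230.

Yes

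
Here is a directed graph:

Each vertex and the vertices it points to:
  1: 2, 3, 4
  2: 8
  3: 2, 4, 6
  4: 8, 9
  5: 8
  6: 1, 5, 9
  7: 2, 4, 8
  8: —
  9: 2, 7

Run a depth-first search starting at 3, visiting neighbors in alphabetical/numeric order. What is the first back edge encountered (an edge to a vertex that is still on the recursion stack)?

7→4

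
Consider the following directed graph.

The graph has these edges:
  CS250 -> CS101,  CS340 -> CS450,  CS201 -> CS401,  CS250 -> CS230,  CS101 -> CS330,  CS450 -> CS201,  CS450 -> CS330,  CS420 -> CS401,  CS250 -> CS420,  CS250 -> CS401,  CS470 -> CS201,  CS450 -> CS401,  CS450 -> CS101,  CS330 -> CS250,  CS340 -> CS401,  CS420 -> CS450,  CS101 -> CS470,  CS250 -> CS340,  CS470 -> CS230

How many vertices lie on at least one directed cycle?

6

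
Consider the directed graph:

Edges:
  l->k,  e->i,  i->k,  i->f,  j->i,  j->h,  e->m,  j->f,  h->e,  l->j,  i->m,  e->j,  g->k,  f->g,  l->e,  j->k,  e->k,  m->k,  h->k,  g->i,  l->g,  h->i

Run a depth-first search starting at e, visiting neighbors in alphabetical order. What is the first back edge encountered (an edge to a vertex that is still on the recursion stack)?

g->i

DFS from e (visiting neighbors in alphabetical order); mark gray on enter, black on exit:
e gray
  i gray
    f gray
      g gray
        g→i: i is gray → back edge
First back edge: g → i.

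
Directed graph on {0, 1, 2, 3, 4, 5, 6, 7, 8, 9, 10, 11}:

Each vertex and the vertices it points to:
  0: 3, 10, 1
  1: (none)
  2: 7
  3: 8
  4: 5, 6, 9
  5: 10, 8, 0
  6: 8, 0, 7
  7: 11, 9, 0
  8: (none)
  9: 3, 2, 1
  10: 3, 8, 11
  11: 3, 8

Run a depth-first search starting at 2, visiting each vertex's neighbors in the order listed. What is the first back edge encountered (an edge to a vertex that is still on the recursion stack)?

9->2

DFS from 2 (visiting each vertex's neighbors in the order listed); mark gray on enter, black on exit:
2 gray
  7 gray
    11 gray
      3 gray
        8 gray
        8 black
      3 black
      11→8: 8 black — skip
    11 black
    9 gray
      9→3: 3 black — skip
      9→2: 2 is gray → back edge
First back edge: 9 → 2.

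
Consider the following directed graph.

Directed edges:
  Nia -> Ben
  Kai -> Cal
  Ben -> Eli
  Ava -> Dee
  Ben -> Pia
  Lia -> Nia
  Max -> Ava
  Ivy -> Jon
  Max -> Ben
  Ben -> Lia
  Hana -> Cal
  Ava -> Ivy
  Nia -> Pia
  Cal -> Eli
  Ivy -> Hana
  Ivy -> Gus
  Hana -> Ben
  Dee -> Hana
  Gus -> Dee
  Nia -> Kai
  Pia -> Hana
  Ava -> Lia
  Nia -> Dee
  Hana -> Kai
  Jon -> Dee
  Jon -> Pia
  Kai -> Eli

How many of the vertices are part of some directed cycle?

A vertex is on a directed cycle iff it belongs to a strongly connected component of size ≥ 2 (or has a self-loop).
The vertices on cycles are {Ben, Dee, Lia, Nia, Pia, Hana} — 6 in total.

6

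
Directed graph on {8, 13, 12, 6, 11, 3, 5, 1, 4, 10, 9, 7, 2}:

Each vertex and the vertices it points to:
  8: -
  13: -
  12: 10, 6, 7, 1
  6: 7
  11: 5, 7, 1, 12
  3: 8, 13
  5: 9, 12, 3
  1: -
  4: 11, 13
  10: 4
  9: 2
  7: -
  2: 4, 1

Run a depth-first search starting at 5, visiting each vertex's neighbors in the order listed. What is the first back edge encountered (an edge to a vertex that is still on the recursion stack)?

11->5

DFS from 5 (visiting each vertex's neighbors in the order listed); mark gray on enter, black on exit:
5 gray
  9 gray
    2 gray
      4 gray
        11 gray
          11→5: 5 is gray → back edge
First back edge: 11 → 5.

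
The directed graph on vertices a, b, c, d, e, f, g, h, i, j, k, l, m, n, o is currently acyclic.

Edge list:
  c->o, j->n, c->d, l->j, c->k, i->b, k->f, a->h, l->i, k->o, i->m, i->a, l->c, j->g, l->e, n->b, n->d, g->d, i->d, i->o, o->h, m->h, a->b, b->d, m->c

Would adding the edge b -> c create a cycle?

No

Adding b→c creates a cycle iff c can already reach b.
Explore from c: no path reaches b. The graph stays acyclic.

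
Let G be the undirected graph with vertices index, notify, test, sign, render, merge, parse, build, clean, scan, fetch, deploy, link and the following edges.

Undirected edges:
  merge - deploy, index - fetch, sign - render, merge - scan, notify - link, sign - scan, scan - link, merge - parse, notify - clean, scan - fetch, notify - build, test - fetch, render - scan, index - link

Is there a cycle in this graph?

DFS, tracking each vertex's parent; an edge to a visited non-parent vertex closes a cycle.
Start from build:
visit build (parent –)
  visit notify (parent build)
    notify–build: parent, skip
    visit clean (parent notify)
      clean–notify: parent, skip
    visit link (parent notify)
      visit index (parent link)
        visit fetch (parent index)
          fetch–index: parent, skip
          visit test (parent fetch)
            test–fetch: parent, skip
          visit scan (parent fetch)
            scan–link: link visited and ≠ parent → cycle
Cycle: link – index – fetch – scan – link.

Yes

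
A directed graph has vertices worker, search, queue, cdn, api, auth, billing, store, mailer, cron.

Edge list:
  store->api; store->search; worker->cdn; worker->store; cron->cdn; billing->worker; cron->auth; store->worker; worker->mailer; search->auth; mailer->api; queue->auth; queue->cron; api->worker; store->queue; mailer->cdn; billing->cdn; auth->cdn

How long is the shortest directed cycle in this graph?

For each vertex v, BFS finds the shortest path from v back to v.
The shortest such closed walk is worker → store → worker, length 2.

2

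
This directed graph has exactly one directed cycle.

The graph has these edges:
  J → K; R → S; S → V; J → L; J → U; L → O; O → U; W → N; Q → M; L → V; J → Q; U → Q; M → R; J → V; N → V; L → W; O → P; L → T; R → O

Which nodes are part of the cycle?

M, O, Q, R, U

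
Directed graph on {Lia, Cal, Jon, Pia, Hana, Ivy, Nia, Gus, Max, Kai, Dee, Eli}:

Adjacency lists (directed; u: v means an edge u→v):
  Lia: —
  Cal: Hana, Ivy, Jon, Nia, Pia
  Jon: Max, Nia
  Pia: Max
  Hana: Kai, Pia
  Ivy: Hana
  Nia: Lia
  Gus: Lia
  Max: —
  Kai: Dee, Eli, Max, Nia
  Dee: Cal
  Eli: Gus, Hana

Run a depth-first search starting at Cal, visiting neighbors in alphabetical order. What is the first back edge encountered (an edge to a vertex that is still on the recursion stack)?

Dee->Cal

DFS from Cal (visiting neighbors in alphabetical order); mark gray on enter, black on exit:
Cal gray
  Hana gray
    Kai gray
      Dee gray
        Dee→Cal: Cal is gray → back edge
First back edge: Dee → Cal.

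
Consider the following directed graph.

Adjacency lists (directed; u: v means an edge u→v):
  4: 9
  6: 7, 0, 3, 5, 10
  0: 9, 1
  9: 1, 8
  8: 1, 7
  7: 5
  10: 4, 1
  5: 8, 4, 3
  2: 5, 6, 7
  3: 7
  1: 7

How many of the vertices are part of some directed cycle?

7

A vertex is on a directed cycle iff it belongs to a strongly connected component of size ≥ 2 (or has a self-loop).
The vertices on cycles are {1, 3, 4, 5, 7, 8, 9} — 7 in total.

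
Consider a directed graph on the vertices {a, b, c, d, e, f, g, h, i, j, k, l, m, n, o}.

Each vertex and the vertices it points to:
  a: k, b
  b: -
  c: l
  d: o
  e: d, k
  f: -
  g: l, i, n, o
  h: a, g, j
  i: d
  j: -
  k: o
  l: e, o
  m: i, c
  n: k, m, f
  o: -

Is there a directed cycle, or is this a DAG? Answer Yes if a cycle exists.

No

DFS with white/gray/black marking, starting from h:
h gray
  a gray
    k gray
      o gray
      o black
    k black
    b gray
    b black
  a black
  g gray
    l gray
      e gray
        d gray
          d→o: o black — skip
        d black
        e→k: k black — skip
      e black
      l→o: o black — skip
    l black
    i gray
      i→d: d black — skip
    i black
    n gray
      n→k: k black — skip
      m gray
        m→i: i black — skip
        c gray
          c→l: l black — skip
        c black
      m black
      f gray
      f black
    n black
    g→o: o black — skip
  g black
  j gray
  j black
h black
Every edge goes to a white or black vertex — no back edge, so the graph is acyclic.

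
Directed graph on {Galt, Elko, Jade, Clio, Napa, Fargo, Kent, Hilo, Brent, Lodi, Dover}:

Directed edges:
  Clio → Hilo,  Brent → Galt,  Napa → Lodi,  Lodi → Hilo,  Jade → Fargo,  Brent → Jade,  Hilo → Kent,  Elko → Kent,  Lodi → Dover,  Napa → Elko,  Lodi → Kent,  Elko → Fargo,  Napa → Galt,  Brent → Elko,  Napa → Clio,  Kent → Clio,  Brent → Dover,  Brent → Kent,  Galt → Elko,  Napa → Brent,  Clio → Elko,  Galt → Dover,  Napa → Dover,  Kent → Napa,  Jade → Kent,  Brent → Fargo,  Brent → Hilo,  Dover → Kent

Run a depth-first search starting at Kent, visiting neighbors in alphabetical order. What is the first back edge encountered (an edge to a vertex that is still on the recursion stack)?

Elko->Kent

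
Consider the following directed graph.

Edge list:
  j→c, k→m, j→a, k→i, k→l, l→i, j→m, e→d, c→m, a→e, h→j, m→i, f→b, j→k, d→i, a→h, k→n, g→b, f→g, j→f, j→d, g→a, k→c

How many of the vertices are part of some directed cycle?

A vertex is on a directed cycle iff it belongs to a strongly connected component of size ≥ 2 (or has a self-loop).
The vertices on cycles are {a, f, g, h, j} — 5 in total.

5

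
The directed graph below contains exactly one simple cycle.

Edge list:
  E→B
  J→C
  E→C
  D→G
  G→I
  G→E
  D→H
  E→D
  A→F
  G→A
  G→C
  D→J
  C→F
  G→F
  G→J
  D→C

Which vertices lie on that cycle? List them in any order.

D, E, G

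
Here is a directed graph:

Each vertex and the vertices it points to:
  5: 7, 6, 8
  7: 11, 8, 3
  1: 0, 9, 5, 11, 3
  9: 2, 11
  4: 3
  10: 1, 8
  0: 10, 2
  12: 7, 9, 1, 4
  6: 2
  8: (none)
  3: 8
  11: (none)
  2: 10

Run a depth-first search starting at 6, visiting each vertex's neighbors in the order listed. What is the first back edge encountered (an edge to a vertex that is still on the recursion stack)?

0→10

DFS from 6 (visiting each vertex's neighbors in the order listed); mark gray on enter, black on exit:
6 gray
  2 gray
    10 gray
      1 gray
        0 gray
          0→10: 10 is gray → back edge
First back edge: 0 → 10.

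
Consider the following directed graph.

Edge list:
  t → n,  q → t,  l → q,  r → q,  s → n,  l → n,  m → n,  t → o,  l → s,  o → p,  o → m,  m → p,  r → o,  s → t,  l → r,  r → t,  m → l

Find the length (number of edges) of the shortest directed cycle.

4

For each vertex v, BFS finds the shortest path from v back to v.
The shortest such closed walk is o → m → l → r → o, length 4.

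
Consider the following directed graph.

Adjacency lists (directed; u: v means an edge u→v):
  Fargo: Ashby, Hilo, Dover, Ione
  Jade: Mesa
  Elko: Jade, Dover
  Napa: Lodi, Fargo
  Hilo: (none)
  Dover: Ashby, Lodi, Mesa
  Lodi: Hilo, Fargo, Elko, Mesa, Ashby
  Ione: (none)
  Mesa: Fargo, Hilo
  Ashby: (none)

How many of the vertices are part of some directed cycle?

6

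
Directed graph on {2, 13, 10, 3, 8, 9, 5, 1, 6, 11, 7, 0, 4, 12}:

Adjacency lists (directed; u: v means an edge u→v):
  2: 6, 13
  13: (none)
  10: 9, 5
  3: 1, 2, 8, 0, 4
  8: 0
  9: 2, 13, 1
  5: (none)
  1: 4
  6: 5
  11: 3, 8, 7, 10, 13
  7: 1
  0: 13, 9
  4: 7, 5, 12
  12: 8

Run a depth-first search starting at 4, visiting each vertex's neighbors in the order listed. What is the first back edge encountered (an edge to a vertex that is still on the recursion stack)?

1->4

DFS from 4 (visiting each vertex's neighbors in the order listed); mark gray on enter, black on exit:
4 gray
  7 gray
    1 gray
      1→4: 4 is gray → back edge
First back edge: 1 → 4.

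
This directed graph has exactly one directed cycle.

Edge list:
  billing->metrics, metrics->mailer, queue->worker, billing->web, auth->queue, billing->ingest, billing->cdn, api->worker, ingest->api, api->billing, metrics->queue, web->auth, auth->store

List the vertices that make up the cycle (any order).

DFS with gray/black marking from billing:
billing gray
  metrics gray
    queue gray
      worker gray
      worker black
    queue black
    mailer gray
    mailer black
  metrics black
  web gray
    auth gray
      auth→queue: queue black — skip
      store gray
      store black
    auth black
  web black
  cdn gray
  cdn black
  ingest gray
    api gray
      api→worker: worker black — skip
      api→billing: billing is gray → back edge
Back edge closes the cycle billing → ingest → api → billing; its vertices are {api, ingest, billing}.

api, ingest, billing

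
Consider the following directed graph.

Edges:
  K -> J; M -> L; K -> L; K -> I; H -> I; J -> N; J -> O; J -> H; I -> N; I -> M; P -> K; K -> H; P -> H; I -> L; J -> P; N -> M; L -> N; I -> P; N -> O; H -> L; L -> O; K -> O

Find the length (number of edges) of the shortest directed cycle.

For each vertex v, BFS finds the shortest path from v back to v.
The shortest such closed walk is I → P → H → I, length 3.

3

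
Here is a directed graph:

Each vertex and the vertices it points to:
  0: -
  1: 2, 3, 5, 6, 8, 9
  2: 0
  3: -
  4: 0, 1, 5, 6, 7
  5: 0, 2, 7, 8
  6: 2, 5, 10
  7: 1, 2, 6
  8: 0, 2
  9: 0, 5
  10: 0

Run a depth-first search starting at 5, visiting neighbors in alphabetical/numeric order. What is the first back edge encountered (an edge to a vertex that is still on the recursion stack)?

1->5

DFS from 5 (visiting neighbors in alphabetical/numeric order); mark gray on enter, black on exit:
5 gray
  0 gray
  0 black
  2 gray
    2→0: 0 black — skip
  2 black
  7 gray
    1 gray
      1→2: 2 black — skip
      3 gray
      3 black
      1→5: 5 is gray → back edge
First back edge: 1 → 5.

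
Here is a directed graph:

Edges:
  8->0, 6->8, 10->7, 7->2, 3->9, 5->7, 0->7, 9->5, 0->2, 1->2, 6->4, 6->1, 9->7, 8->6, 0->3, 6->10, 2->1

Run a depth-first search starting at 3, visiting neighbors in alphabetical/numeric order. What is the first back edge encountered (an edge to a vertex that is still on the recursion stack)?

1→2

DFS from 3 (visiting neighbors in alphabetical/numeric order); mark gray on enter, black on exit:
3 gray
  9 gray
    5 gray
      7 gray
        2 gray
          1 gray
            1→2: 2 is gray → back edge
First back edge: 1 → 2.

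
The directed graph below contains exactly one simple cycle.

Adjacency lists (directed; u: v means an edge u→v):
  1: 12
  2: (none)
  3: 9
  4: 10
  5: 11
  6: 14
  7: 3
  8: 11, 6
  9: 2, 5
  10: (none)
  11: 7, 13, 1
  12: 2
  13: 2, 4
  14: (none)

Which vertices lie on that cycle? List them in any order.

DFS with gray/black marking from 11:
11 gray
  7 gray
    3 gray
      9 gray
        2 gray
        2 black
        5 gray
          5→11: 11 is gray → back edge
Back edge closes the cycle 11 → 7 → 3 → 9 → 5 → 11; its vertices are {3, 5, 7, 9, 11}.

3, 5, 7, 9, 11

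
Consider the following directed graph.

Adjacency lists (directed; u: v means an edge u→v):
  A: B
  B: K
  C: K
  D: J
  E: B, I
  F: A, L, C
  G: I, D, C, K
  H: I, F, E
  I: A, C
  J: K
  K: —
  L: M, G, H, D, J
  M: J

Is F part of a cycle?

F is on a cycle iff F can reach itself via ≥1 edge.
F → L → H → F — yes.

Yes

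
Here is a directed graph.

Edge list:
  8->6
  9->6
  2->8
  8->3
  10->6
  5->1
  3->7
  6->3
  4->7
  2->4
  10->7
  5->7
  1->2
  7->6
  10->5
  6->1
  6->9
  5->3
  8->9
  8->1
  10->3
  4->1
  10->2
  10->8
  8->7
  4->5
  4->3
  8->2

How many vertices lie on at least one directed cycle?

A vertex is on a directed cycle iff it belongs to a strongly connected component of size ≥ 2 (or has a self-loop).
The vertices on cycles are {1, 2, 3, 4, 5, 6, 7, 8, 9} — 9 in total.

9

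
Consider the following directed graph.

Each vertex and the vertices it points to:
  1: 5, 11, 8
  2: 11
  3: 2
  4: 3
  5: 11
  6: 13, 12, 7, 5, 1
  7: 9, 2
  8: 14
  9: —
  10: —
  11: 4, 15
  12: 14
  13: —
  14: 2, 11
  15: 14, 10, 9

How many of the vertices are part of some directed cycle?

6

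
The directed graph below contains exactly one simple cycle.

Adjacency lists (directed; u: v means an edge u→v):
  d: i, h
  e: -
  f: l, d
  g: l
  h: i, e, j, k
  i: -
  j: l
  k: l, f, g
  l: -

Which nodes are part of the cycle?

d, f, h, k

DFS with gray/black marking from h:
h gray
  i gray
  i black
  e gray
  e black
  j gray
    l gray
    l black
  j black
  k gray
    k→l: l black — skip
    f gray
      f→l: l black — skip
      d gray
        d→i: i black — skip
        d→h: h is gray → back edge
Back edge closes the cycle h → k → f → d → h; its vertices are {d, f, h, k}.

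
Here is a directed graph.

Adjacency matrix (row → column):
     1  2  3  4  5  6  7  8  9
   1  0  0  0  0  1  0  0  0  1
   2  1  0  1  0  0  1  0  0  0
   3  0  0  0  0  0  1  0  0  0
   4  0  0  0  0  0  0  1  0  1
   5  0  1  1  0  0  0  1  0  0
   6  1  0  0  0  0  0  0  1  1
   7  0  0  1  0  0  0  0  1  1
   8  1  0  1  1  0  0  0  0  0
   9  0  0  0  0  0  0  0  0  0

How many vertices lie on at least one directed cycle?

8

A vertex is on a directed cycle iff it belongs to a strongly connected component of size ≥ 2 (or has a self-loop).
The vertices on cycles are {1, 2, 3, 4, 5, 6, 7, 8} — 8 in total.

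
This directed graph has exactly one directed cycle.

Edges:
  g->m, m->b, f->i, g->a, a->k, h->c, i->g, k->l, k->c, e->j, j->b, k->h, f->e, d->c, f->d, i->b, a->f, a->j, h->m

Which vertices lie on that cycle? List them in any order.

DFS with gray/black marking from a:
a gray
  j gray
    b gray
    b black
  j black
  k gray
    h gray
      c gray
      c black
      m gray
        m→b: b black — skip
      m black
    h black
    l gray
    l black
    k→c: c black — skip
  k black
  f gray
    i gray
      g gray
        g→a: a is gray → back edge
Back edge closes the cycle a → f → i → g → a; its vertices are {a, f, g, i}.

a, f, g, i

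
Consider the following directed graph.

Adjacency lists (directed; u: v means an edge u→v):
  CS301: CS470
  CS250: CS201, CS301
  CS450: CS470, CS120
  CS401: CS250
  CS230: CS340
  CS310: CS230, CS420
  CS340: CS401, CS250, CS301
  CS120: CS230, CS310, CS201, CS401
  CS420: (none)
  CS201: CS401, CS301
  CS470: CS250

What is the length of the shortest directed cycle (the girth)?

3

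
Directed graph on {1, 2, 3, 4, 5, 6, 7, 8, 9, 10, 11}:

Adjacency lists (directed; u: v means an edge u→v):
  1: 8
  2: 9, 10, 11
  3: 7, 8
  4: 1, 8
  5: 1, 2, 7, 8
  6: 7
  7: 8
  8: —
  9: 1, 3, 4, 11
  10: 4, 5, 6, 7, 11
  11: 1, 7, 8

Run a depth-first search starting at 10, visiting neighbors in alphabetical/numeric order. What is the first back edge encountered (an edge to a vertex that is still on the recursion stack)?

DFS from 10 (visiting neighbors in alphabetical/numeric order); mark gray on enter, black on exit:
10 gray
  4 gray
    1 gray
      8 gray
      8 black
    1 black
    4→8: 8 black — skip
  4 black
  5 gray
    5→1: 1 black — skip
    2 gray
      9 gray
        9→1: 1 black — skip
        3 gray
          7 gray
            7→8: 8 black — skip
          7 black
          3→8: 8 black — skip
        3 black
        9→4: 4 black — skip
        11 gray
          11→1: 1 black — skip
          11→7: 7 black — skip
          11→8: 8 black — skip
        11 black
      9 black
      2→10: 10 is gray → back edge
First back edge: 2 → 10.

2->10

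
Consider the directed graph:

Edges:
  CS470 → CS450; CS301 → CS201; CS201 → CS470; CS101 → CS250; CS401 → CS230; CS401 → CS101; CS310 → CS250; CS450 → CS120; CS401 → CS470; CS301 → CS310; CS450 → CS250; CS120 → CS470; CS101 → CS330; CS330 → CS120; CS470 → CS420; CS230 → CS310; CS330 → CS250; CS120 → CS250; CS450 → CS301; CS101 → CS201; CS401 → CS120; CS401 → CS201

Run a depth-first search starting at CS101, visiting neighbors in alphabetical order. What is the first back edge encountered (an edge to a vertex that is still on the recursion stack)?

CS120->CS470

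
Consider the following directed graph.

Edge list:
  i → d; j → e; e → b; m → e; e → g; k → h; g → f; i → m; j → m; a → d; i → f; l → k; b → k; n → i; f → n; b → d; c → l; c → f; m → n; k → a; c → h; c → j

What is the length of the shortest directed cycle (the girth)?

For each vertex v, BFS finds the shortest path from v back to v.
The shortest such closed walk is m → n → i → m, length 3.

3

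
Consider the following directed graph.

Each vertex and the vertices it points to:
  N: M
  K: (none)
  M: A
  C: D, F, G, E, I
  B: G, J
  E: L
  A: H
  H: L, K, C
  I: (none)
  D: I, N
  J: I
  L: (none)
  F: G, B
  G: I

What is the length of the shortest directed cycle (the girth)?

6

For each vertex v, BFS finds the shortest path from v back to v.
The shortest such closed walk is M → A → H → C → D → N → M, length 6.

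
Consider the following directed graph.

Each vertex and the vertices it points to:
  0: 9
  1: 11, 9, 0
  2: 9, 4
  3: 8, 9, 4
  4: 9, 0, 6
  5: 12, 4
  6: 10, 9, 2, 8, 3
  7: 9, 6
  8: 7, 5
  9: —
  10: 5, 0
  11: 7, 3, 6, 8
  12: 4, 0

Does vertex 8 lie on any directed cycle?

8 is on a cycle iff 8 can reach itself via ≥1 edge.
8 → 7 → 6 → 8 — yes.

Yes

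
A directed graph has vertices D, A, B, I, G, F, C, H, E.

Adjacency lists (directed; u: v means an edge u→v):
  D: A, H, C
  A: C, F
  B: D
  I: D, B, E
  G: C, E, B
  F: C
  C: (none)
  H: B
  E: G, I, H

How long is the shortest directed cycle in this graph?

2

For each vertex v, BFS finds the shortest path from v back to v.
The shortest such closed walk is I → E → I, length 2.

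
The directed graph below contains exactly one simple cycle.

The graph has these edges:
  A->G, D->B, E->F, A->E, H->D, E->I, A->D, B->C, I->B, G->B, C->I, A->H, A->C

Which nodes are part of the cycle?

DFS with gray/black marking from C:
C gray
  I gray
    B gray
      B→C: C is gray → back edge
Back edge closes the cycle C → I → B → C; its vertices are {B, C, I}.

B, C, I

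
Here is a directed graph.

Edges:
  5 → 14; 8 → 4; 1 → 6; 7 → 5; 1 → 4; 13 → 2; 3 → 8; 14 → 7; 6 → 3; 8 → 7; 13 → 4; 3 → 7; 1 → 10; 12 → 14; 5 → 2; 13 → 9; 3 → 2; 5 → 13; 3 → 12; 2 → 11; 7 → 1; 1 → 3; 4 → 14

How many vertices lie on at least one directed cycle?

10

A vertex is on a directed cycle iff it belongs to a strongly connected component of size ≥ 2 (or has a self-loop).
The vertices on cycles are {1, 3, 4, 5, 6, 7, 8, 12, 13, 14} — 10 in total.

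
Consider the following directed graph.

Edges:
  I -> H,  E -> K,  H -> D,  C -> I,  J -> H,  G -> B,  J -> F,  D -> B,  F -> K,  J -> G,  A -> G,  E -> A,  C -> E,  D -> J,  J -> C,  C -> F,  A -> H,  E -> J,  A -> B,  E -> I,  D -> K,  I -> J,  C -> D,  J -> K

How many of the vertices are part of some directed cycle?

7

A vertex is on a directed cycle iff it belongs to a strongly connected component of size ≥ 2 (or has a self-loop).
The vertices on cycles are {A, C, D, E, H, I, J} — 7 in total.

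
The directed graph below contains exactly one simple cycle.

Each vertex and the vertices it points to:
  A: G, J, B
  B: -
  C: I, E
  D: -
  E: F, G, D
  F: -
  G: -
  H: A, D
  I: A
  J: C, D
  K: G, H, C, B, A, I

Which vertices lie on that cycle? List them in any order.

A, C, I, J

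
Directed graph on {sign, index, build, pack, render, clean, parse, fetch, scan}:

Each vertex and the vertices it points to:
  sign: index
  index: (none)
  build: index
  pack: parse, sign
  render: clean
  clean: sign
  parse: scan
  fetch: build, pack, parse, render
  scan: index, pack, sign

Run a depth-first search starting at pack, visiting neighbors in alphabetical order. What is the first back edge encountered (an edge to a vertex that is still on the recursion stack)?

scan→pack

DFS from pack (visiting neighbors in alphabetical order); mark gray on enter, black on exit:
pack gray
  parse gray
    scan gray
      index gray
      index black
      scan→pack: pack is gray → back edge
First back edge: scan → pack.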